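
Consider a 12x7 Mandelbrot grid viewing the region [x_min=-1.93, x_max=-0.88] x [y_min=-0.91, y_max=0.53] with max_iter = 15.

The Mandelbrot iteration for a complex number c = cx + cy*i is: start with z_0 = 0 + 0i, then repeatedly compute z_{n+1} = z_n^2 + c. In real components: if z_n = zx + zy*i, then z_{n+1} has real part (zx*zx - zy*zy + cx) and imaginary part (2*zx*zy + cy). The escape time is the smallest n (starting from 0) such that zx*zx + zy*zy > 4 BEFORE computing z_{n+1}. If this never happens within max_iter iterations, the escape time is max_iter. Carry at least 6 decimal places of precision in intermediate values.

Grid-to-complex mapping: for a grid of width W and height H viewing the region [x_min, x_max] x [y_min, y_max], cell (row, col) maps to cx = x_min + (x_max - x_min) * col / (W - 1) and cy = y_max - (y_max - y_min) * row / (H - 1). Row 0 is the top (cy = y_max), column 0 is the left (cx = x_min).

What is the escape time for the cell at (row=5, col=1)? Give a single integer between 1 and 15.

Answer: 2

Derivation:
z_0 = 0 + 0i, c = -1.8345 + -0.6700i
Iter 1: z = -1.8345 + -0.6700i, |z|^2 = 3.8145
Iter 2: z = 1.0821 + 1.7883i, |z|^2 = 4.3689
Escaped at iteration 2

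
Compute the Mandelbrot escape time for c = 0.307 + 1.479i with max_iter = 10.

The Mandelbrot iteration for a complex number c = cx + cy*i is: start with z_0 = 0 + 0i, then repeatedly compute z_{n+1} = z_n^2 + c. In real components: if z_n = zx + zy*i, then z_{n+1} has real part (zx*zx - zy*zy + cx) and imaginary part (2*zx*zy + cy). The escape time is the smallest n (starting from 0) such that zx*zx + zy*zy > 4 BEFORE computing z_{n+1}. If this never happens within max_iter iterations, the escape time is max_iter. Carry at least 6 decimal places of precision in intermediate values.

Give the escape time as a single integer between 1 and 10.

z_0 = 0 + 0i, c = 0.3070 + 1.4790i
Iter 1: z = 0.3070 + 1.4790i, |z|^2 = 2.2817
Iter 2: z = -1.7862 + 2.3871i, |z|^2 = 8.8888
Escaped at iteration 2

Answer: 2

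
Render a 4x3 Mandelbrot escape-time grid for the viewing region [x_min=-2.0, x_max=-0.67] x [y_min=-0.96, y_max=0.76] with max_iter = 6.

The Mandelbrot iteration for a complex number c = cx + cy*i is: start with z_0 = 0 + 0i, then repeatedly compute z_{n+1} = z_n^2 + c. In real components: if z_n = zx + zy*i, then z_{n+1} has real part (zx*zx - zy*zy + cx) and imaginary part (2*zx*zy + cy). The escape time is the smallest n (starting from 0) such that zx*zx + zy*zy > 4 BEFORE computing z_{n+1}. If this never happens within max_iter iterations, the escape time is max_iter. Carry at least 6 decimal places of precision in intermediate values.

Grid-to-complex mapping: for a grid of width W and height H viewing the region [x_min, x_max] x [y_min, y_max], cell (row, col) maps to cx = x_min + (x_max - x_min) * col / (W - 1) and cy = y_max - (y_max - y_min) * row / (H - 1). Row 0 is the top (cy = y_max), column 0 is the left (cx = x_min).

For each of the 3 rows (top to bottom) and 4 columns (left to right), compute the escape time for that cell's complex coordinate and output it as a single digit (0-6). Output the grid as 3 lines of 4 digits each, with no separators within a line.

(row=0, col=0): c = -2.0000 + 0.7600i → escape time 1
(row=0, col=1): c = -1.5567 + 0.7600i → escape time 3
(row=0, col=2): c = -1.1133 + 0.7600i → escape time 3
(row=0, col=3): c = -0.6700 + 0.7600i → escape time 4
(row=1, col=0): c = -2.0000 + -0.1000i → escape time 1
(row=1, col=1): c = -1.5567 + -0.1000i → escape time 6
(row=1, col=2): c = -1.1133 + -0.1000i → escape time 6
(row=1, col=3): c = -0.6700 + -0.1000i → escape time 6
(row=2, col=0): c = -2.0000 + -0.9600i → escape time 1
(row=2, col=1): c = -1.5567 + -0.9600i → escape time 2
(row=2, col=2): c = -1.1133 + -0.9600i → escape time 3
(row=2, col=3): c = -0.6700 + -0.9600i → escape time 4

Answer: 1334
1666
1234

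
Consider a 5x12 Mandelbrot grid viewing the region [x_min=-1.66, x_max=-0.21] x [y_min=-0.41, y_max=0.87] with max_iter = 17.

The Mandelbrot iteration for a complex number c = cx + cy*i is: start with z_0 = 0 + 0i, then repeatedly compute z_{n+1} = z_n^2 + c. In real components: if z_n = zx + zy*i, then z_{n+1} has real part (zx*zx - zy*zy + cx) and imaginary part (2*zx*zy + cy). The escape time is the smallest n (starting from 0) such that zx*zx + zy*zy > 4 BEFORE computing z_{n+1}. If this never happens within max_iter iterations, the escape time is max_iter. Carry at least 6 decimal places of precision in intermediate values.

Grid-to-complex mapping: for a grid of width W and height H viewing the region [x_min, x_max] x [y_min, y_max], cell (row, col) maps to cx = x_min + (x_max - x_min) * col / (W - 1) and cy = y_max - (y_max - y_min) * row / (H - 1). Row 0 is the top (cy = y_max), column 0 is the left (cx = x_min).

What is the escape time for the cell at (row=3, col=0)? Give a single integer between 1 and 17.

Answer: 3

Derivation:
z_0 = 0 + 0i, c = -1.6600 + 0.5209i
Iter 1: z = -1.6600 + 0.5209i, |z|^2 = 3.0269
Iter 2: z = 0.8243 + -1.2085i, |z|^2 = 2.1399
Iter 3: z = -2.4411 + -1.4713i, |z|^2 = 8.1238
Escaped at iteration 3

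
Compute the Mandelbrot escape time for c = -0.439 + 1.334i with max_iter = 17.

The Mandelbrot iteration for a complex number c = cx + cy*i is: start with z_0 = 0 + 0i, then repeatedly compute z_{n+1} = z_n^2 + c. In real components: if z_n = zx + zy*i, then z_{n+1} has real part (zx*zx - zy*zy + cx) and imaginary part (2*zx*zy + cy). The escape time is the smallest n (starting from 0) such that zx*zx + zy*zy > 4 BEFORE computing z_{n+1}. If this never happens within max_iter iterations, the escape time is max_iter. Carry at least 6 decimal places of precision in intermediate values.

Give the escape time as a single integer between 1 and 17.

z_0 = 0 + 0i, c = -0.4390 + 1.3340i
Iter 1: z = -0.4390 + 1.3340i, |z|^2 = 1.9723
Iter 2: z = -2.0258 + 0.1627i, |z|^2 = 4.1305
Escaped at iteration 2

Answer: 2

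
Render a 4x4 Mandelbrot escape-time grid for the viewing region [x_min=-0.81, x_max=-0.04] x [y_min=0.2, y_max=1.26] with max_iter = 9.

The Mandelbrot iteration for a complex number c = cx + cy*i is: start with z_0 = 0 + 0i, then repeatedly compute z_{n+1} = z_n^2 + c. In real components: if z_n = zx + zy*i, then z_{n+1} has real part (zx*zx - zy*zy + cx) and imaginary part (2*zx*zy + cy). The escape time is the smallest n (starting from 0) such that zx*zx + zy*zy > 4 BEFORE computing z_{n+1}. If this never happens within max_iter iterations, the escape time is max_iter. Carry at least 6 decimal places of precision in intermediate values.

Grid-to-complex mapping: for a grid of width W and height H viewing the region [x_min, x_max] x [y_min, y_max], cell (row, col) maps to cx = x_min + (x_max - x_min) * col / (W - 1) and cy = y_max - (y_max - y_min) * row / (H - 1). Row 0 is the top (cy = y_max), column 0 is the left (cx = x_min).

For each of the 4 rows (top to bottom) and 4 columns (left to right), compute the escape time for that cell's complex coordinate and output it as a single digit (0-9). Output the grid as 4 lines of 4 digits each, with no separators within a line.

Answer: 3333
3469
5999
9999

Derivation:
(row=0, col=0): c = -0.8100 + 1.2600i → escape time 3
(row=0, col=1): c = -0.5533 + 1.2600i → escape time 3
(row=0, col=2): c = -0.2967 + 1.2600i → escape time 3
(row=0, col=3): c = -0.0400 + 1.2600i → escape time 3
(row=1, col=0): c = -0.8100 + 0.9067i → escape time 3
(row=1, col=1): c = -0.5533 + 0.9067i → escape time 4
(row=1, col=2): c = -0.2967 + 0.9067i → escape time 6
(row=1, col=3): c = -0.0400 + 0.9067i → escape time 9
(row=2, col=0): c = -0.8100 + 0.5533i → escape time 5
(row=2, col=1): c = -0.5533 + 0.5533i → escape time 9
(row=2, col=2): c = -0.2967 + 0.5533i → escape time 9
(row=2, col=3): c = -0.0400 + 0.5533i → escape time 9
(row=3, col=0): c = -0.8100 + 0.2000i → escape time 9
(row=3, col=1): c = -0.5533 + 0.2000i → escape time 9
(row=3, col=2): c = -0.2967 + 0.2000i → escape time 9
(row=3, col=3): c = -0.0400 + 0.2000i → escape time 9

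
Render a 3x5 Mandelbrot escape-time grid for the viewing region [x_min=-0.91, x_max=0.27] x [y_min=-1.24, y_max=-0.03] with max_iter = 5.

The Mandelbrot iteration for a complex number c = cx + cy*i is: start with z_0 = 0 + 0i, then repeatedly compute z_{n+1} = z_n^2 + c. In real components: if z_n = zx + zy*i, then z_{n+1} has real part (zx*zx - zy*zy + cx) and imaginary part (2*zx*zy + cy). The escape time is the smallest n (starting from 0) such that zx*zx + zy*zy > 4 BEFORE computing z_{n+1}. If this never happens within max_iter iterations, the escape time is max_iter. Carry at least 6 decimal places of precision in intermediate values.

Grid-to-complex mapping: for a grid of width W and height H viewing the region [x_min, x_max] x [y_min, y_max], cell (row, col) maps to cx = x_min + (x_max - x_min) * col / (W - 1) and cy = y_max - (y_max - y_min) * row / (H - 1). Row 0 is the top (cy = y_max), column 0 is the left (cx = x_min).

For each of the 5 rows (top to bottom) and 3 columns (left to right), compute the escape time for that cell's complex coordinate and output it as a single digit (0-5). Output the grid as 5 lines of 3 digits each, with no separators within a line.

(row=0, col=0): c = -0.9100 + -0.0300i → escape time 5
(row=0, col=1): c = -0.3200 + -0.0300i → escape time 5
(row=0, col=2): c = 0.2700 + -0.0300i → escape time 5
(row=1, col=0): c = -0.9100 + -0.3325i → escape time 5
(row=1, col=1): c = -0.3200 + -0.3325i → escape time 5
(row=1, col=2): c = 0.2700 + -0.3325i → escape time 5
(row=2, col=0): c = -0.9100 + -0.6350i → escape time 4
(row=2, col=1): c = -0.3200 + -0.6350i → escape time 5
(row=2, col=2): c = 0.2700 + -0.6350i → escape time 5
(row=3, col=0): c = -0.9100 + -0.9375i → escape time 3
(row=3, col=1): c = -0.3200 + -0.9375i → escape time 5
(row=3, col=2): c = 0.2700 + -0.9375i → escape time 4
(row=4, col=0): c = -0.9100 + -1.2400i → escape time 3
(row=4, col=1): c = -0.3200 + -1.2400i → escape time 3
(row=4, col=2): c = 0.2700 + -1.2400i → escape time 2

Answer: 555
555
455
354
332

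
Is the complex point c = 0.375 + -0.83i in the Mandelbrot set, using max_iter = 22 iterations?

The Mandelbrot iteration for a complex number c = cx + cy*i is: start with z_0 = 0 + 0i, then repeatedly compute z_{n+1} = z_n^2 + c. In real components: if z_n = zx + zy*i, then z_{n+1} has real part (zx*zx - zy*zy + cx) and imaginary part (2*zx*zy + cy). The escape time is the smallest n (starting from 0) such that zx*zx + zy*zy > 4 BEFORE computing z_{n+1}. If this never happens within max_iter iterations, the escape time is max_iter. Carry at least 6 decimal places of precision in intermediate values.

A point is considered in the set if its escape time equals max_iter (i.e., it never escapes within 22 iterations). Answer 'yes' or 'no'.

z_0 = 0 + 0i, c = 0.3750 + -0.8300i
Iter 1: z = 0.3750 + -0.8300i, |z|^2 = 0.8295
Iter 2: z = -0.1733 + -1.4525i, |z|^2 = 2.1398
Iter 3: z = -1.7047 + -0.3266i, |z|^2 = 3.0128
Iter 4: z = 3.1744 + 0.2837i, |z|^2 = 10.1574
Escaped at iteration 4

Answer: no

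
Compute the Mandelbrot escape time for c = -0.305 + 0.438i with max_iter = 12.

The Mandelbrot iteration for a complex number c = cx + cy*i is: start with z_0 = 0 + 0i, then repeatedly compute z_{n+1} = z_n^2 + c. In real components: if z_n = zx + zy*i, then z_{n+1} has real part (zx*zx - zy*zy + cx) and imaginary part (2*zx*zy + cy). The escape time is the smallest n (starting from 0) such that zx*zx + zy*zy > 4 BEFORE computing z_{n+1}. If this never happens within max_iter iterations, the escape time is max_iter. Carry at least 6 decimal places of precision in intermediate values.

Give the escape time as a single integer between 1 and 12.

z_0 = 0 + 0i, c = -0.3050 + 0.4380i
Iter 1: z = -0.3050 + 0.4380i, |z|^2 = 0.2849
Iter 2: z = -0.4038 + 0.1708i, |z|^2 = 0.1922
Iter 3: z = -0.1711 + 0.3000i, |z|^2 = 0.1193
Iter 4: z = -0.3657 + 0.3353i, |z|^2 = 0.2462
Iter 5: z = -0.2837 + 0.1927i, |z|^2 = 0.1176
Iter 6: z = -0.2617 + 0.3287i, |z|^2 = 0.1765
Iter 7: z = -0.3445 + 0.2660i, |z|^2 = 0.1895
Iter 8: z = -0.2570 + 0.2547i, |z|^2 = 0.1309
Iter 9: z = -0.3038 + 0.3071i, |z|^2 = 0.1866
Iter 10: z = -0.3070 + 0.2514i, |z|^2 = 0.1575
Iter 11: z = -0.2740 + 0.2836i, |z|^2 = 0.1555

Answer: 12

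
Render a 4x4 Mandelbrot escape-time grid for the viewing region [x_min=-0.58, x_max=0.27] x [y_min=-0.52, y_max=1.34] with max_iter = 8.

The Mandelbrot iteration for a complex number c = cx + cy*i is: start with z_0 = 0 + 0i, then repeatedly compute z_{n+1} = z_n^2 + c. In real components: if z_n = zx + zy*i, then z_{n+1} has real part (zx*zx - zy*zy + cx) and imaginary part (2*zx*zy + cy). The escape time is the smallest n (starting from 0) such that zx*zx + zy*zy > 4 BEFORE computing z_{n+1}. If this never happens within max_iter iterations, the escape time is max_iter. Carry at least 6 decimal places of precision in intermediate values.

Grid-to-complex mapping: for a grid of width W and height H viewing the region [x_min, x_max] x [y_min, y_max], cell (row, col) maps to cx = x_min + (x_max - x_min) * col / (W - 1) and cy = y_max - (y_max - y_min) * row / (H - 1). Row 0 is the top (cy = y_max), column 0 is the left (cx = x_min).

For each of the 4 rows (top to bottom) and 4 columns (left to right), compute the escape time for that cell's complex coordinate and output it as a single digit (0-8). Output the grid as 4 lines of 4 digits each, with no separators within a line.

Answer: 2222
7886
8888
8888

Derivation:
(row=0, col=0): c = -0.5800 + 1.3400i → escape time 2
(row=0, col=1): c = -0.2967 + 1.3400i → escape time 2
(row=0, col=2): c = -0.0133 + 1.3400i → escape time 2
(row=0, col=3): c = 0.2700 + 1.3400i → escape time 2
(row=1, col=0): c = -0.5800 + 0.7200i → escape time 7
(row=1, col=1): c = -0.2967 + 0.7200i → escape time 8
(row=1, col=2): c = -0.0133 + 0.7200i → escape time 8
(row=1, col=3): c = 0.2700 + 0.7200i → escape time 6
(row=2, col=0): c = -0.5800 + 0.1000i → escape time 8
(row=2, col=1): c = -0.2967 + 0.1000i → escape time 8
(row=2, col=2): c = -0.0133 + 0.1000i → escape time 8
(row=2, col=3): c = 0.2700 + 0.1000i → escape time 8
(row=3, col=0): c = -0.5800 + -0.5200i → escape time 8
(row=3, col=1): c = -0.2967 + -0.5200i → escape time 8
(row=3, col=2): c = -0.0133 + -0.5200i → escape time 8
(row=3, col=3): c = 0.2700 + -0.5200i → escape time 8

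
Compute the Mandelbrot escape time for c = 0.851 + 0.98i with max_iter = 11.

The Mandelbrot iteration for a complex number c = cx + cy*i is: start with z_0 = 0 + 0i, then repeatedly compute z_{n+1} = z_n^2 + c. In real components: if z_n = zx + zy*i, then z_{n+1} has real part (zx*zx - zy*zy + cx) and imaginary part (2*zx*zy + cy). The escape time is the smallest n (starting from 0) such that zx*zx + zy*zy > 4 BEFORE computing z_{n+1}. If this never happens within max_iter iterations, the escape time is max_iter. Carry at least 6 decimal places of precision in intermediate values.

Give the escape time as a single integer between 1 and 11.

z_0 = 0 + 0i, c = 0.8510 + 0.9800i
Iter 1: z = 0.8510 + 0.9800i, |z|^2 = 1.6846
Iter 2: z = 0.6148 + 2.6480i, |z|^2 = 7.3897
Escaped at iteration 2

Answer: 2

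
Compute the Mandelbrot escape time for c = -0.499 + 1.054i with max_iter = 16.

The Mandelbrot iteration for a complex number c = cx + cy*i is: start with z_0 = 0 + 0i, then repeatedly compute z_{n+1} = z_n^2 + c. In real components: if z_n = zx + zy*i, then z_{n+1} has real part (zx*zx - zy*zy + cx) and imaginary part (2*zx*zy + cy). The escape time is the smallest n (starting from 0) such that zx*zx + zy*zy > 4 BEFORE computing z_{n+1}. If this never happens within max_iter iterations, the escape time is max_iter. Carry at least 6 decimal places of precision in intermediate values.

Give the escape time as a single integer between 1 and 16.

Answer: 4

Derivation:
z_0 = 0 + 0i, c = -0.4990 + 1.0540i
Iter 1: z = -0.4990 + 1.0540i, |z|^2 = 1.3599
Iter 2: z = -1.3609 + 0.0021i, |z|^2 = 1.8521
Iter 3: z = 1.3531 + 1.0483i, |z|^2 = 2.9297
Iter 4: z = 0.2330 + 3.8908i, |z|^2 = 15.1924
Escaped at iteration 4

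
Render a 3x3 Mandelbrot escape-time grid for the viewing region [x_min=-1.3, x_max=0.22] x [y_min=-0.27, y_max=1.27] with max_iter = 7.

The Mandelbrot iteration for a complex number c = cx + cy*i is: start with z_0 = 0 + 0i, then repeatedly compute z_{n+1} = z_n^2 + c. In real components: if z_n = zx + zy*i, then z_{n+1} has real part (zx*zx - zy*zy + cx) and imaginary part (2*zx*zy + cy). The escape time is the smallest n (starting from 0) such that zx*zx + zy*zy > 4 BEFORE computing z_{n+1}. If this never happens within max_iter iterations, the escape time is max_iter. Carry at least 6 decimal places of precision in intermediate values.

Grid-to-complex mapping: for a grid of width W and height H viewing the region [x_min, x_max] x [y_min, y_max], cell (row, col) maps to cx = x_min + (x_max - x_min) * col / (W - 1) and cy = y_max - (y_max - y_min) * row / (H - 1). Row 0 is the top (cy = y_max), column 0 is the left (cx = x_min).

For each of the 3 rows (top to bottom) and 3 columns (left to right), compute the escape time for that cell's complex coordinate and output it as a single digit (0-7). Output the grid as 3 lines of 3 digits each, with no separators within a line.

(row=0, col=0): c = -1.3000 + 1.2700i → escape time 2
(row=0, col=1): c = -0.5400 + 1.2700i → escape time 3
(row=0, col=2): c = 0.2200 + 1.2700i → escape time 2
(row=1, col=0): c = -1.3000 + 0.5000i → escape time 4
(row=1, col=1): c = -0.5400 + 0.5000i → escape time 7
(row=1, col=2): c = 0.2200 + 0.5000i → escape time 7
(row=2, col=0): c = -1.3000 + -0.2700i → escape time 7
(row=2, col=1): c = -0.5400 + -0.2700i → escape time 7
(row=2, col=2): c = 0.2200 + -0.2700i → escape time 7

Answer: 232
477
777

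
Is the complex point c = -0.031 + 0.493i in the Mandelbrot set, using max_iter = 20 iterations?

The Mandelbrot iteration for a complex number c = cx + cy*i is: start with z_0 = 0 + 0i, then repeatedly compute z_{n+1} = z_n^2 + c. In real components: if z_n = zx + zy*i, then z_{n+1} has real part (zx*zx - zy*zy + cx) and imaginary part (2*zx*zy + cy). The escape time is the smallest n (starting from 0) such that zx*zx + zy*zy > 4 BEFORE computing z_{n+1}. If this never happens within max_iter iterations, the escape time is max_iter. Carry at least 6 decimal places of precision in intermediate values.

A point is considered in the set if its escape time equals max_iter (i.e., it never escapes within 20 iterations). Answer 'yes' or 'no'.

Answer: yes

Derivation:
z_0 = 0 + 0i, c = -0.0310 + 0.4930i
Iter 1: z = -0.0310 + 0.4930i, |z|^2 = 0.2440
Iter 2: z = -0.2731 + 0.4624i, |z|^2 = 0.2884
Iter 3: z = -0.1703 + 0.2404i, |z|^2 = 0.0868
Iter 4: z = -0.0598 + 0.4111i, |z|^2 = 0.1726
Iter 5: z = -0.1964 + 0.4438i, |z|^2 = 0.2356
Iter 6: z = -0.1894 + 0.3186i, |z|^2 = 0.1374
Iter 7: z = -0.0967 + 0.3723i, |z|^2 = 0.1480
Iter 8: z = -0.1603 + 0.4210i, |z|^2 = 0.2030
Iter 9: z = -0.1826 + 0.3580i, |z|^2 = 0.1615
Iter 10: z = -0.1259 + 0.3623i, |z|^2 = 0.1471
Iter 11: z = -0.1464 + 0.4018i, |z|^2 = 0.1829
Iter 12: z = -0.1710 + 0.3754i, |z|^2 = 0.1701
Iter 13: z = -0.1426 + 0.3646i, |z|^2 = 0.1533
Iter 14: z = -0.1436 + 0.3890i, |z|^2 = 0.1719
Iter 15: z = -0.1617 + 0.3813i, |z|^2 = 0.1715
Iter 16: z = -0.1502 + 0.3697i, |z|^2 = 0.1593
Iter 17: z = -0.1451 + 0.3819i, |z|^2 = 0.1669
Iter 18: z = -0.1558 + 0.3822i, |z|^2 = 0.1703
Iter 19: z = -0.1528 + 0.3739i, |z|^2 = 0.1632
Did not escape in 20 iterations → in set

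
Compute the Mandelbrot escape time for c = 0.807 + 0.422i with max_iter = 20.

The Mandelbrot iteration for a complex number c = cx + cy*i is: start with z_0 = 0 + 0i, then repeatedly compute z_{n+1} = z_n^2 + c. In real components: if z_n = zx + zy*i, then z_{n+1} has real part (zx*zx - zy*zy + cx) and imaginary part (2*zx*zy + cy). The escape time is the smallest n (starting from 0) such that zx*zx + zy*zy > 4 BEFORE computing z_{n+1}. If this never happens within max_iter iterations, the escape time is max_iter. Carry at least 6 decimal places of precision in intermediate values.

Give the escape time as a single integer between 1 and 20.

z_0 = 0 + 0i, c = 0.8070 + 0.4220i
Iter 1: z = 0.8070 + 0.4220i, |z|^2 = 0.8293
Iter 2: z = 1.2802 + 1.1031i, |z|^2 = 2.8557
Iter 3: z = 1.2290 + 3.2463i, |z|^2 = 12.0490
Escaped at iteration 3

Answer: 3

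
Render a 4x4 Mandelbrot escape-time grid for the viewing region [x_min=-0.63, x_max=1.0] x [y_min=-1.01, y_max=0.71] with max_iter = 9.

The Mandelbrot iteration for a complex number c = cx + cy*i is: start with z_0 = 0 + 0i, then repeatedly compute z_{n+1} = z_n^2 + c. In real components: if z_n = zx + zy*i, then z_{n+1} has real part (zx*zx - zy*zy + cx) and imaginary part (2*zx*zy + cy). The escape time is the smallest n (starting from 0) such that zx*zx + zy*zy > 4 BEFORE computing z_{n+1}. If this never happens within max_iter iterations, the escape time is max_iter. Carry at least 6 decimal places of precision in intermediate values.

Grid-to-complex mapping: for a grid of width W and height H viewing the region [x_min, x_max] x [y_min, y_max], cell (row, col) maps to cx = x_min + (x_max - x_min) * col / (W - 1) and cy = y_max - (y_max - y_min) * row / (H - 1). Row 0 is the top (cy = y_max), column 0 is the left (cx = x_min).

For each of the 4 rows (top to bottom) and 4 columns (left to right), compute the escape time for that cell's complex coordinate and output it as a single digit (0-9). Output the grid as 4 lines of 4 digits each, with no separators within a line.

(row=0, col=0): c = -0.6300 + 0.7100i → escape time 6
(row=0, col=1): c = -0.0867 + 0.7100i → escape time 9
(row=0, col=2): c = 0.4567 + 0.7100i → escape time 4
(row=0, col=3): c = 1.0000 + 0.7100i → escape time 2
(row=1, col=0): c = -0.6300 + 0.1367i → escape time 9
(row=1, col=1): c = -0.0867 + 0.1367i → escape time 9
(row=1, col=2): c = 0.4567 + 0.1367i → escape time 6
(row=1, col=3): c = 1.0000 + 0.1367i → escape time 2
(row=2, col=0): c = -0.6300 + -0.4367i → escape time 9
(row=2, col=1): c = -0.0867 + -0.4367i → escape time 9
(row=2, col=2): c = 0.4567 + -0.4367i → escape time 6
(row=2, col=3): c = 1.0000 + -0.4367i → escape time 2
(row=3, col=0): c = -0.6300 + -1.0100i → escape time 4
(row=3, col=1): c = -0.0867 + -1.0100i → escape time 8
(row=3, col=2): c = 0.4567 + -1.0100i → escape time 3
(row=3, col=3): c = 1.0000 + -1.0100i → escape time 2

Answer: 6942
9962
9962
4832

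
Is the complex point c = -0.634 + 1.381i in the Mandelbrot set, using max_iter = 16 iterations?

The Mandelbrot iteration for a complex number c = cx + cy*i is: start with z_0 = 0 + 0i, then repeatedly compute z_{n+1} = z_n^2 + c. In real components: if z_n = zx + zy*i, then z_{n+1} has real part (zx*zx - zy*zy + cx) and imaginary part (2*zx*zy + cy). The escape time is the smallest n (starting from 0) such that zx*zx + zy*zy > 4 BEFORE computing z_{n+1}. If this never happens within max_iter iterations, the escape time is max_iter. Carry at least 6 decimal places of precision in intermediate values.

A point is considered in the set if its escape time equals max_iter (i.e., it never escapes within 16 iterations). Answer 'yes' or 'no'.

Answer: no

Derivation:
z_0 = 0 + 0i, c = -0.6340 + 1.3810i
Iter 1: z = -0.6340 + 1.3810i, |z|^2 = 2.3091
Iter 2: z = -2.1392 + -0.3701i, |z|^2 = 4.7132
Escaped at iteration 2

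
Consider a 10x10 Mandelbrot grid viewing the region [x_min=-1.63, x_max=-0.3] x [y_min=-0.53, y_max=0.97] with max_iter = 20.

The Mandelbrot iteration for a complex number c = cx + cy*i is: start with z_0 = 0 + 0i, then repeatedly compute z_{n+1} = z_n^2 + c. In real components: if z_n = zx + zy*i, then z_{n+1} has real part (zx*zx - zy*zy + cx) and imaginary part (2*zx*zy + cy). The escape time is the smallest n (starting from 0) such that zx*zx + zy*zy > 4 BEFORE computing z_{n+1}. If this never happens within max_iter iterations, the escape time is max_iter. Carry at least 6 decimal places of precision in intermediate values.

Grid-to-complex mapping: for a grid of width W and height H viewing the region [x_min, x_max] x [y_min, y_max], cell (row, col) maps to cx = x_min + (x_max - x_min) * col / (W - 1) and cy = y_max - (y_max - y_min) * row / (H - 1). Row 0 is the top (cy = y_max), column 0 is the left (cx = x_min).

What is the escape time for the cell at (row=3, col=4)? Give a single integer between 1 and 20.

z_0 = 0 + 0i, c = -1.0389 + 0.4700i
Iter 1: z = -1.0389 + 0.4700i, |z|^2 = 1.3002
Iter 2: z = -0.1805 + -0.5066i, |z|^2 = 0.2892
Iter 3: z = -1.2629 + 0.6529i, |z|^2 = 2.0212
Iter 4: z = 0.1298 + -1.1790i, |z|^2 = 1.4069
Iter 5: z = -2.4121 + 0.1639i, |z|^2 = 5.8452
Escaped at iteration 5

Answer: 5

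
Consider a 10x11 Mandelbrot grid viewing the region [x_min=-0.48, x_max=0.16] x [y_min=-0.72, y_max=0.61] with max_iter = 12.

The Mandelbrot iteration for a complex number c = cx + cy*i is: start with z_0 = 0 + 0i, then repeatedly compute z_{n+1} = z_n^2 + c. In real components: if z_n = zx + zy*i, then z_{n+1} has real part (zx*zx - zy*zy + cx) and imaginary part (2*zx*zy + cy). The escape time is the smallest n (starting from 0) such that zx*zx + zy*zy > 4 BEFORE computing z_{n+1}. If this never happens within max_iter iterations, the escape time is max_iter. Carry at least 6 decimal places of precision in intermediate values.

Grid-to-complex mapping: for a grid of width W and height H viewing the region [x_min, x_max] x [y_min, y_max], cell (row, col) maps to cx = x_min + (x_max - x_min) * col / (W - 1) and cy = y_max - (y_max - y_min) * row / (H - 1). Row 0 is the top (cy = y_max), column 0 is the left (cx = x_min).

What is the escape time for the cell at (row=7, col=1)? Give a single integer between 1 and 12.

Answer: 12

Derivation:
z_0 = 0 + 0i, c = -0.4089 + -0.3210i
Iter 1: z = -0.4089 + -0.3210i, |z|^2 = 0.2702
Iter 2: z = -0.3447 + -0.0585i, |z|^2 = 0.1223
Iter 3: z = -0.2935 + -0.2807i, |z|^2 = 0.1649
Iter 4: z = -0.4015 + -0.1563i, |z|^2 = 0.1857
Iter 5: z = -0.2721 + -0.1955i, |z|^2 = 0.1122
Iter 6: z = -0.3731 + -0.2146i, |z|^2 = 0.1853
Iter 7: z = -0.3158 + -0.1609i, |z|^2 = 0.1256
Iter 8: z = -0.3351 + -0.2194i, |z|^2 = 0.1604
Iter 9: z = -0.3448 + -0.1740i, |z|^2 = 0.1491
Iter 10: z = -0.3203 + -0.2010i, |z|^2 = 0.1430
Iter 11: z = -0.3467 + -0.1922i, |z|^2 = 0.1572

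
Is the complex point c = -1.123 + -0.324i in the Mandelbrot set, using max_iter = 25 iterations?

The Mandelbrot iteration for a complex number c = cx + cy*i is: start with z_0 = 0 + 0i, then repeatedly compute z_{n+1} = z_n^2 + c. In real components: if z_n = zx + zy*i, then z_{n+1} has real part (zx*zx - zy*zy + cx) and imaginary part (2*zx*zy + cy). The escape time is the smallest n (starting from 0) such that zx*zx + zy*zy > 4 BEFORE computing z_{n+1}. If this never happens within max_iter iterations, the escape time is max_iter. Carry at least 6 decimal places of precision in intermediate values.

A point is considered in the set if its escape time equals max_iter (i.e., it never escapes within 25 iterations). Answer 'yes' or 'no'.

Answer: no

Derivation:
z_0 = 0 + 0i, c = -1.1230 + -0.3240i
Iter 1: z = -1.1230 + -0.3240i, |z|^2 = 1.3661
Iter 2: z = 0.0332 + 0.4037i, |z|^2 = 0.1641
Iter 3: z = -1.2849 + -0.2972i, |z|^2 = 1.7393
Iter 4: z = 0.4396 + 0.4398i, |z|^2 = 0.3867
Iter 5: z = -1.1232 + 0.0627i, |z|^2 = 1.2655
Iter 6: z = 0.1347 + -0.4647i, |z|^2 = 0.2341
Iter 7: z = -1.3208 + -0.4492i, |z|^2 = 1.9464
Iter 8: z = 0.4199 + 0.8626i, |z|^2 = 0.9204
Iter 9: z = -1.6909 + 0.4004i, |z|^2 = 3.0194
Iter 10: z = 1.5758 + -1.6779i, |z|^2 = 5.2986
Escaped at iteration 10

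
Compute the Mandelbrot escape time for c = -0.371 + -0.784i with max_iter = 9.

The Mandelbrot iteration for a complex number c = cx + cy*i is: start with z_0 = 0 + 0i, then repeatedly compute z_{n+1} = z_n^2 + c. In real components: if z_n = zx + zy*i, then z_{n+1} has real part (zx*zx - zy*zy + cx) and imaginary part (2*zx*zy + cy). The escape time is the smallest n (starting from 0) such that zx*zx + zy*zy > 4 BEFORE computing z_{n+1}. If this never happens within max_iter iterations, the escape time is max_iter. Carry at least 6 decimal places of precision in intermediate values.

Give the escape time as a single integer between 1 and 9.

z_0 = 0 + 0i, c = -0.3710 + -0.7840i
Iter 1: z = -0.3710 + -0.7840i, |z|^2 = 0.7523
Iter 2: z = -0.8480 + -0.2023i, |z|^2 = 0.7600
Iter 3: z = 0.3072 + -0.4409i, |z|^2 = 0.2888
Iter 4: z = -0.4710 + -1.0549i, |z|^2 = 1.3348
Iter 5: z = -1.2620 + 0.2098i, |z|^2 = 1.6366
Iter 6: z = 1.1776 + -1.3136i, |z|^2 = 3.1123
Iter 7: z = -0.7099 + -3.8778i, |z|^2 = 15.5414
Escaped at iteration 7

Answer: 7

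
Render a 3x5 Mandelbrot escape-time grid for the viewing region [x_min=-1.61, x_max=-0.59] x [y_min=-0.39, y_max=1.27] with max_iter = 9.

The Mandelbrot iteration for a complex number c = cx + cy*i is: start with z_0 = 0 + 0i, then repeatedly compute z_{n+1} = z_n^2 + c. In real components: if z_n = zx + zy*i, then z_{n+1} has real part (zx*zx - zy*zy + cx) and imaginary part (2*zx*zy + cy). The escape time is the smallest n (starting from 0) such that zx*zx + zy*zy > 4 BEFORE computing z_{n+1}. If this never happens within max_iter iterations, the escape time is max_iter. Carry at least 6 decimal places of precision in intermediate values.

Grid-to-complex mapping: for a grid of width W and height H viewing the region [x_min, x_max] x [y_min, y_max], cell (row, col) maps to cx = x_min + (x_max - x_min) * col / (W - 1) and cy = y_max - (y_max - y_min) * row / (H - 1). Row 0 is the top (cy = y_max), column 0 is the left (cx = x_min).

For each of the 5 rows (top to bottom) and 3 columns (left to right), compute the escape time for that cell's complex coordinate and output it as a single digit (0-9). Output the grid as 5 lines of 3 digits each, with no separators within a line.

(row=0, col=0): c = -1.6100 + 1.2700i → escape time 1
(row=0, col=1): c = -1.1000 + 1.2700i → escape time 2
(row=0, col=2): c = -0.5900 + 1.2700i → escape time 3
(row=1, col=0): c = -1.6100 + 0.8550i → escape time 3
(row=1, col=1): c = -1.1000 + 0.8550i → escape time 3
(row=1, col=2): c = -0.5900 + 0.8550i → escape time 4
(row=2, col=0): c = -1.6100 + 0.4400i → escape time 3
(row=2, col=1): c = -1.1000 + 0.4400i → escape time 6
(row=2, col=2): c = -0.5900 + 0.4400i → escape time 9
(row=3, col=0): c = -1.6100 + 0.0250i → escape time 9
(row=3, col=1): c = -1.1000 + 0.0250i → escape time 9
(row=3, col=2): c = -0.5900 + 0.0250i → escape time 9
(row=4, col=0): c = -1.6100 + -0.3900i → escape time 4
(row=4, col=1): c = -1.1000 + -0.3900i → escape time 7
(row=4, col=2): c = -0.5900 + -0.3900i → escape time 9

Answer: 123
334
369
999
479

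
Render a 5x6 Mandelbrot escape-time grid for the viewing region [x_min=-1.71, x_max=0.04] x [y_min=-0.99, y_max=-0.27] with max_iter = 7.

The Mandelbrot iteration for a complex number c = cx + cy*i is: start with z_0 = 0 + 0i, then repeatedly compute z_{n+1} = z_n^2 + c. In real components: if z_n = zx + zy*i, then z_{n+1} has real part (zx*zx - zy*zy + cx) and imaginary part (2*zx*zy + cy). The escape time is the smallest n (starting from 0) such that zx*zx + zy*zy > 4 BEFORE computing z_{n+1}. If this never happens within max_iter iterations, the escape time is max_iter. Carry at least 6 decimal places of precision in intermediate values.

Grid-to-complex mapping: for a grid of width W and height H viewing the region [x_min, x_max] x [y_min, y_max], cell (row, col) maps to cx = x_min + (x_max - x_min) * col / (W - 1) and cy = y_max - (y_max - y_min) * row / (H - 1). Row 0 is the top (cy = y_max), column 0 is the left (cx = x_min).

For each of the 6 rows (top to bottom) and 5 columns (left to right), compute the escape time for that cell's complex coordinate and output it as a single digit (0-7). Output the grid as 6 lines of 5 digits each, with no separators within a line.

Answer: 47777
37777
33577
33477
23457
23345

Derivation:
(row=0, col=0): c = -1.7100 + -0.2700i → escape time 4
(row=0, col=1): c = -1.2725 + -0.2700i → escape time 7
(row=0, col=2): c = -0.8350 + -0.2700i → escape time 7
(row=0, col=3): c = -0.3975 + -0.2700i → escape time 7
(row=0, col=4): c = 0.0400 + -0.2700i → escape time 7
(row=1, col=0): c = -1.7100 + -0.4140i → escape time 3
(row=1, col=1): c = -1.2725 + -0.4140i → escape time 7
(row=1, col=2): c = -0.8350 + -0.4140i → escape time 7
(row=1, col=3): c = -0.3975 + -0.4140i → escape time 7
(row=1, col=4): c = 0.0400 + -0.4140i → escape time 7
(row=2, col=0): c = -1.7100 + -0.5580i → escape time 3
(row=2, col=1): c = -1.2725 + -0.5580i → escape time 3
(row=2, col=2): c = -0.8350 + -0.5580i → escape time 5
(row=2, col=3): c = -0.3975 + -0.5580i → escape time 7
(row=2, col=4): c = 0.0400 + -0.5580i → escape time 7
(row=3, col=0): c = -1.7100 + -0.7020i → escape time 3
(row=3, col=1): c = -1.2725 + -0.7020i → escape time 3
(row=3, col=2): c = -0.8350 + -0.7020i → escape time 4
(row=3, col=3): c = -0.3975 + -0.7020i → escape time 7
(row=3, col=4): c = 0.0400 + -0.7020i → escape time 7
(row=4, col=0): c = -1.7100 + -0.8460i → escape time 2
(row=4, col=1): c = -1.2725 + -0.8460i → escape time 3
(row=4, col=2): c = -0.8350 + -0.8460i → escape time 4
(row=4, col=3): c = -0.3975 + -0.8460i → escape time 5
(row=4, col=4): c = 0.0400 + -0.8460i → escape time 7
(row=5, col=0): c = -1.7100 + -0.9900i → escape time 2
(row=5, col=1): c = -1.2725 + -0.9900i → escape time 3
(row=5, col=2): c = -0.8350 + -0.9900i → escape time 3
(row=5, col=3): c = -0.3975 + -0.9900i → escape time 4
(row=5, col=4): c = 0.0400 + -0.9900i → escape time 5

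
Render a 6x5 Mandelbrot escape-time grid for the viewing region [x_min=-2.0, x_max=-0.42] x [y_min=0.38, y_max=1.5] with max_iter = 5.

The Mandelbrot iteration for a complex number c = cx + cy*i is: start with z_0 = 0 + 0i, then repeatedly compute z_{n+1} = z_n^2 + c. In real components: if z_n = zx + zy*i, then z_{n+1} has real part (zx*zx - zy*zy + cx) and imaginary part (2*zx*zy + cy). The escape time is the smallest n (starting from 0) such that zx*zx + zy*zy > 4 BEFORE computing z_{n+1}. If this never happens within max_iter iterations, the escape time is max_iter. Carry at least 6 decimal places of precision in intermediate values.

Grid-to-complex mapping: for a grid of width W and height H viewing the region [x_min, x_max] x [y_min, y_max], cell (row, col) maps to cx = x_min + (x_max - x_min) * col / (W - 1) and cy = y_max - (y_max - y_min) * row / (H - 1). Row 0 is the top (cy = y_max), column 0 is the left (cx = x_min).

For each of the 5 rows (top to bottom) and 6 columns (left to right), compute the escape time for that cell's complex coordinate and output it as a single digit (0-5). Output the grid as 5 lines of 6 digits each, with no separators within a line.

Answer: 111222
112333
123345
133455
135555

Derivation:
(row=0, col=0): c = -2.0000 + 1.5000i → escape time 1
(row=0, col=1): c = -1.6840 + 1.5000i → escape time 1
(row=0, col=2): c = -1.3680 + 1.5000i → escape time 1
(row=0, col=3): c = -1.0520 + 1.5000i → escape time 2
(row=0, col=4): c = -0.7360 + 1.5000i → escape time 2
(row=0, col=5): c = -0.4200 + 1.5000i → escape time 2
(row=1, col=0): c = -2.0000 + 1.2200i → escape time 1
(row=1, col=1): c = -1.6840 + 1.2200i → escape time 1
(row=1, col=2): c = -1.3680 + 1.2200i → escape time 2
(row=1, col=3): c = -1.0520 + 1.2200i → escape time 3
(row=1, col=4): c = -0.7360 + 1.2200i → escape time 3
(row=1, col=5): c = -0.4200 + 1.2200i → escape time 3
(row=2, col=0): c = -2.0000 + 0.9400i → escape time 1
(row=2, col=1): c = -1.6840 + 0.9400i → escape time 2
(row=2, col=2): c = -1.3680 + 0.9400i → escape time 3
(row=2, col=3): c = -1.0520 + 0.9400i → escape time 3
(row=2, col=4): c = -0.7360 + 0.9400i → escape time 4
(row=2, col=5): c = -0.4200 + 0.9400i → escape time 5
(row=3, col=0): c = -2.0000 + 0.6600i → escape time 1
(row=3, col=1): c = -1.6840 + 0.6600i → escape time 3
(row=3, col=2): c = -1.3680 + 0.6600i → escape time 3
(row=3, col=3): c = -1.0520 + 0.6600i → escape time 4
(row=3, col=4): c = -0.7360 + 0.6600i → escape time 5
(row=3, col=5): c = -0.4200 + 0.6600i → escape time 5
(row=4, col=0): c = -2.0000 + 0.3800i → escape time 1
(row=4, col=1): c = -1.6840 + 0.3800i → escape time 3
(row=4, col=2): c = -1.3680 + 0.3800i → escape time 5
(row=4, col=3): c = -1.0520 + 0.3800i → escape time 5
(row=4, col=4): c = -0.7360 + 0.3800i → escape time 5
(row=4, col=5): c = -0.4200 + 0.3800i → escape time 5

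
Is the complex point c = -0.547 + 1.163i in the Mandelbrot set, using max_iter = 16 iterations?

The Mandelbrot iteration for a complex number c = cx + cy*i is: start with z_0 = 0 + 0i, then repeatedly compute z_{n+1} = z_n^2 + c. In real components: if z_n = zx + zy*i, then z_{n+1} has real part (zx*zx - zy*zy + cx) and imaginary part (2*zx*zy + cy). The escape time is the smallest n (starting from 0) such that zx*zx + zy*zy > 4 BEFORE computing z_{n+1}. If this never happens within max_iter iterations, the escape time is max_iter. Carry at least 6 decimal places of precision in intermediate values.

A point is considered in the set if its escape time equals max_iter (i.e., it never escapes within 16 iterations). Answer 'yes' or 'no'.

Answer: no

Derivation:
z_0 = 0 + 0i, c = -0.5470 + 1.1630i
Iter 1: z = -0.5470 + 1.1630i, |z|^2 = 1.6518
Iter 2: z = -1.6004 + -0.1093i, |z|^2 = 2.5731
Iter 3: z = 2.0022 + 1.5129i, |z|^2 = 6.2977
Escaped at iteration 3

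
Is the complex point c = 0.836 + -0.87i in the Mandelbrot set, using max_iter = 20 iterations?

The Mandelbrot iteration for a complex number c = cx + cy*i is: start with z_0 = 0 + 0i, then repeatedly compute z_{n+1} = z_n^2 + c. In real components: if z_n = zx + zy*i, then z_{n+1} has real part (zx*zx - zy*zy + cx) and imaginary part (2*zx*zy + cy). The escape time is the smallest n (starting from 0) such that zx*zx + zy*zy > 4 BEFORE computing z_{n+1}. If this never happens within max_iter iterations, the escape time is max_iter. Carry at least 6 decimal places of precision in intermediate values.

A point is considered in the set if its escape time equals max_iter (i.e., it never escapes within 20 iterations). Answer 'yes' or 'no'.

z_0 = 0 + 0i, c = 0.8360 + -0.8700i
Iter 1: z = 0.8360 + -0.8700i, |z|^2 = 1.4558
Iter 2: z = 0.7780 + -2.3246i, |z|^2 = 6.0092
Escaped at iteration 2

Answer: no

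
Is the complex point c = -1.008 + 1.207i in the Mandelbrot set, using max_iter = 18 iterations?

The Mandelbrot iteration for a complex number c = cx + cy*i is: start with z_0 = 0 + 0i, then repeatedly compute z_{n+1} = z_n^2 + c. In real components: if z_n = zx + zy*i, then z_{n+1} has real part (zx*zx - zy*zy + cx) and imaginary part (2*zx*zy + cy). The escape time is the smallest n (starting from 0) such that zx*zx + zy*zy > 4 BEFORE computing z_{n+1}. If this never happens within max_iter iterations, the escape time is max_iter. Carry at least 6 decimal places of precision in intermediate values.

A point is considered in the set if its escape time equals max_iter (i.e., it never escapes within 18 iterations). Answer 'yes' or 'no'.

z_0 = 0 + 0i, c = -1.0080 + 1.2070i
Iter 1: z = -1.0080 + 1.2070i, |z|^2 = 2.4729
Iter 2: z = -1.4488 + -1.2263i, |z|^2 = 3.6028
Iter 3: z = -0.4129 + 4.7603i, |z|^2 = 22.8311
Escaped at iteration 3

Answer: no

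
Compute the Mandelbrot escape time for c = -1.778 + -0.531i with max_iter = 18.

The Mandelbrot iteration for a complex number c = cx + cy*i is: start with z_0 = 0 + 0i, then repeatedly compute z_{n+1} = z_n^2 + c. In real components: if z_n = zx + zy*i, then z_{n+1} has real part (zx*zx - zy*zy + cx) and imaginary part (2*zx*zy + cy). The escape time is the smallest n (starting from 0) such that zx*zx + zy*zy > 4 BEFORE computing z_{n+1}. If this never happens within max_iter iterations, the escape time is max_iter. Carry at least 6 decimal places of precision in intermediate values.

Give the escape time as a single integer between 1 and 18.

z_0 = 0 + 0i, c = -1.7780 + -0.5310i
Iter 1: z = -1.7780 + -0.5310i, |z|^2 = 3.4432
Iter 2: z = 1.1013 + 1.3572i, |z|^2 = 3.0550
Iter 3: z = -2.4072 + 2.4585i, |z|^2 = 11.8388
Escaped at iteration 3

Answer: 3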